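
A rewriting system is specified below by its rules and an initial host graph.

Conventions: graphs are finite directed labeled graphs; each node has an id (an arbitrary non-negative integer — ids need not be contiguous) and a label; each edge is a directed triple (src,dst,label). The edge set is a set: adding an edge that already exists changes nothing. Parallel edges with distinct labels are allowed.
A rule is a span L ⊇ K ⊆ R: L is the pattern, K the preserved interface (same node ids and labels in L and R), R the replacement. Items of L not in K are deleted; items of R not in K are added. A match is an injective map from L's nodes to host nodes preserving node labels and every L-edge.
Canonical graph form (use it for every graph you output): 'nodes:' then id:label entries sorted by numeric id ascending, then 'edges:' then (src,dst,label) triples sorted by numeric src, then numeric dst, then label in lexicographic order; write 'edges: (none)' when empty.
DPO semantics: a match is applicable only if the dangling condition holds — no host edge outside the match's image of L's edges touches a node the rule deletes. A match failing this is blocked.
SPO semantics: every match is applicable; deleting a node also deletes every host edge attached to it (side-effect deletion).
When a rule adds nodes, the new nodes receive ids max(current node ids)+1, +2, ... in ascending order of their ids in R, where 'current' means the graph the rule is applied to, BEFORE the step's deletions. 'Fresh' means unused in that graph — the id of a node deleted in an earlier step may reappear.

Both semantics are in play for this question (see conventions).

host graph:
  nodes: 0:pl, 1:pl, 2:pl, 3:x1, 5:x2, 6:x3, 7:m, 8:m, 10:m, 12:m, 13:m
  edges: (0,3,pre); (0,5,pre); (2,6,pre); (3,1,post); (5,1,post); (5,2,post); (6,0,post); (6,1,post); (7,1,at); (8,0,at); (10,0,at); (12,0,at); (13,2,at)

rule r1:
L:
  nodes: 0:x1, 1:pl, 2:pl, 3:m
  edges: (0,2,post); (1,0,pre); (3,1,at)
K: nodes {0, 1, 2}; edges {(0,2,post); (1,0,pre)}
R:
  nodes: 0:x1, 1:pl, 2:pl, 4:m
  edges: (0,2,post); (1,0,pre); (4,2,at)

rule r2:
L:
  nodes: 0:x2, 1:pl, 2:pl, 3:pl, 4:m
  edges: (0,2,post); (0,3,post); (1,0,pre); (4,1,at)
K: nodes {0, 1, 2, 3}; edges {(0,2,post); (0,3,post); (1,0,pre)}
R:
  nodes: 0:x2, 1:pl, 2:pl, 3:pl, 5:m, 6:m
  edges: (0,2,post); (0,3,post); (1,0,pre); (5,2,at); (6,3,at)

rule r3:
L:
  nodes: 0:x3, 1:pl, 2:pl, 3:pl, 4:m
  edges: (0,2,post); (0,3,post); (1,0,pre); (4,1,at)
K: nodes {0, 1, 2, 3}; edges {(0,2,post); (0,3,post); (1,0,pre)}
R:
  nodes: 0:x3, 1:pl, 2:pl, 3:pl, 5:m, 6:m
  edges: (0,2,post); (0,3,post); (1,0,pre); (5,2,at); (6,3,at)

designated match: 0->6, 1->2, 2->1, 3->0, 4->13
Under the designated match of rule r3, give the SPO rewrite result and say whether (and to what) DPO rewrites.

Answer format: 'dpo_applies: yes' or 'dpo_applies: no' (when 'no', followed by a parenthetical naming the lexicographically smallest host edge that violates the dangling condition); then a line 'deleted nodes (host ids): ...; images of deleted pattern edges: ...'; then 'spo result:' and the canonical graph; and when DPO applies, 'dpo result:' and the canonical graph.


dpo_applies: yes
deleted nodes (host ids): 13; images of deleted pattern edges: (13,2,at)
spo result:
nodes: 0:pl, 1:pl, 2:pl, 3:x1, 5:x2, 6:x3, 7:m, 8:m, 10:m, 12:m, 14:m, 15:m
edges: (0,3,pre); (0,5,pre); (2,6,pre); (3,1,post); (5,1,post); (5,2,post); (6,0,post); (6,1,post); (7,1,at); (8,0,at); (10,0,at); (12,0,at); (14,1,at); (15,0,at)
dpo result:
nodes: 0:pl, 1:pl, 2:pl, 3:x1, 5:x2, 6:x3, 7:m, 8:m, 10:m, 12:m, 14:m, 15:m
edges: (0,3,pre); (0,5,pre); (2,6,pre); (3,1,post); (5,1,post); (5,2,post); (6,0,post); (6,1,post); (7,1,at); (8,0,at); (10,0,at); (12,0,at); (14,1,at); (15,0,at)


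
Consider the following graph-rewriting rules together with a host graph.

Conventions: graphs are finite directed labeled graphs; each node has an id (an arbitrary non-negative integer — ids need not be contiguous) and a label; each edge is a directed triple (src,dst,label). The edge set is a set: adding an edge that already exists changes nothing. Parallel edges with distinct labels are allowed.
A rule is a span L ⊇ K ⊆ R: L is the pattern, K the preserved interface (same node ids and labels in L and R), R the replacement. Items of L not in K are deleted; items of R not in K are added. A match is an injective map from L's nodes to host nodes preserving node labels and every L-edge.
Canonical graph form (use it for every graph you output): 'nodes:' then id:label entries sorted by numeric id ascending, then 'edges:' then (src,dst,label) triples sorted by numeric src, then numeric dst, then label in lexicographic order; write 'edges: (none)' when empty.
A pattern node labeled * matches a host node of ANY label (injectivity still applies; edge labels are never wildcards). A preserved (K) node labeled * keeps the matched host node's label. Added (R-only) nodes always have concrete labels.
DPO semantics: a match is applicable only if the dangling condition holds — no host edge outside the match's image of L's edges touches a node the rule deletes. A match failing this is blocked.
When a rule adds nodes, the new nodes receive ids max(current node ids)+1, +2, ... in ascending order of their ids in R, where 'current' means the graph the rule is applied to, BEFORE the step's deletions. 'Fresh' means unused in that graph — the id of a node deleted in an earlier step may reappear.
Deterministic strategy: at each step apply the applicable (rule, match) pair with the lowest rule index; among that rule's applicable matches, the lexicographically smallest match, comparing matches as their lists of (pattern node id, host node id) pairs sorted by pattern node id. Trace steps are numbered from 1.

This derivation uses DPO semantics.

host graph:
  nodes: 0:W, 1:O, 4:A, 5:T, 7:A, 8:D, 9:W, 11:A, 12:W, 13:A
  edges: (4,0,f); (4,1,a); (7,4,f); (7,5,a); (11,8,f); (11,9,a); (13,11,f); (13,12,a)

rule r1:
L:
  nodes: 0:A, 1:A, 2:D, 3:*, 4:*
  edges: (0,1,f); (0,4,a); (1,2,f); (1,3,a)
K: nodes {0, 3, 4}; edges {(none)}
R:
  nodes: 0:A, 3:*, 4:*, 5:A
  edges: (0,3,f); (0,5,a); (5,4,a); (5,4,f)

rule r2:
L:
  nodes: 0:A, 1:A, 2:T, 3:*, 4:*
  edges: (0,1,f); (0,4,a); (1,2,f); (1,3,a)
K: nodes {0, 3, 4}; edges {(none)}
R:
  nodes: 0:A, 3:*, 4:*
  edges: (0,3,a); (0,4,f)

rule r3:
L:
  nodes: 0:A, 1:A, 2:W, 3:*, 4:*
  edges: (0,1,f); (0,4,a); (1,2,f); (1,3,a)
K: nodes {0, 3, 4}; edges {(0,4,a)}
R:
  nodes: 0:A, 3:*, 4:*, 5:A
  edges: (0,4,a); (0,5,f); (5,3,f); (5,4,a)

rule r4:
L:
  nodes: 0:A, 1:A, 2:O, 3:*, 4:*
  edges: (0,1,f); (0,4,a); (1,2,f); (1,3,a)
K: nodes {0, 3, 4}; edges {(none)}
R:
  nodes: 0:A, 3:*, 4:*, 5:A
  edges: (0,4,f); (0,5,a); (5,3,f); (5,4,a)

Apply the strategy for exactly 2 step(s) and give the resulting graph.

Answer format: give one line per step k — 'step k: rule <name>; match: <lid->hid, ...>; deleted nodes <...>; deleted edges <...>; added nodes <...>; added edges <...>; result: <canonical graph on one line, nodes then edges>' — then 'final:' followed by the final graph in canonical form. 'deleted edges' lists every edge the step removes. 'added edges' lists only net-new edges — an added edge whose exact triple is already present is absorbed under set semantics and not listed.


step 1: rule r1; match: 0->13, 1->11, 2->8, 3->9, 4->12; deleted nodes 8, 11; deleted edges (11,8,f); (11,9,a); (13,11,f); (13,12,a); added nodes 14; added edges (13,9,f); (13,14,a); (14,12,a); (14,12,f); result: nodes: 0:W, 1:O, 4:A, 5:T, 7:A, 9:W, 12:W, 13:A, 14:A edges: (4,0,f); (4,1,a); (7,4,f); (7,5,a); (13,9,f); (13,14,a); (14,12,a); (14,12,f)
step 2: rule r3; match: 0->7, 1->4, 2->0, 3->1, 4->5; deleted nodes 0, 4; deleted edges (4,0,f); (4,1,a); (7,4,f); added nodes 15; added edges (7,15,f); (15,1,f); (15,5,a); result: nodes: 1:O, 5:T, 7:A, 9:W, 12:W, 13:A, 14:A, 15:A edges: (7,5,a); (7,15,f); (13,9,f); (13,14,a); (14,12,a); (14,12,f); (15,1,f); (15,5,a)
final:
nodes: 1:O, 5:T, 7:A, 9:W, 12:W, 13:A, 14:A, 15:A
edges: (7,5,a); (7,15,f); (13,9,f); (13,14,a); (14,12,a); (14,12,f); (15,1,f); (15,5,a)


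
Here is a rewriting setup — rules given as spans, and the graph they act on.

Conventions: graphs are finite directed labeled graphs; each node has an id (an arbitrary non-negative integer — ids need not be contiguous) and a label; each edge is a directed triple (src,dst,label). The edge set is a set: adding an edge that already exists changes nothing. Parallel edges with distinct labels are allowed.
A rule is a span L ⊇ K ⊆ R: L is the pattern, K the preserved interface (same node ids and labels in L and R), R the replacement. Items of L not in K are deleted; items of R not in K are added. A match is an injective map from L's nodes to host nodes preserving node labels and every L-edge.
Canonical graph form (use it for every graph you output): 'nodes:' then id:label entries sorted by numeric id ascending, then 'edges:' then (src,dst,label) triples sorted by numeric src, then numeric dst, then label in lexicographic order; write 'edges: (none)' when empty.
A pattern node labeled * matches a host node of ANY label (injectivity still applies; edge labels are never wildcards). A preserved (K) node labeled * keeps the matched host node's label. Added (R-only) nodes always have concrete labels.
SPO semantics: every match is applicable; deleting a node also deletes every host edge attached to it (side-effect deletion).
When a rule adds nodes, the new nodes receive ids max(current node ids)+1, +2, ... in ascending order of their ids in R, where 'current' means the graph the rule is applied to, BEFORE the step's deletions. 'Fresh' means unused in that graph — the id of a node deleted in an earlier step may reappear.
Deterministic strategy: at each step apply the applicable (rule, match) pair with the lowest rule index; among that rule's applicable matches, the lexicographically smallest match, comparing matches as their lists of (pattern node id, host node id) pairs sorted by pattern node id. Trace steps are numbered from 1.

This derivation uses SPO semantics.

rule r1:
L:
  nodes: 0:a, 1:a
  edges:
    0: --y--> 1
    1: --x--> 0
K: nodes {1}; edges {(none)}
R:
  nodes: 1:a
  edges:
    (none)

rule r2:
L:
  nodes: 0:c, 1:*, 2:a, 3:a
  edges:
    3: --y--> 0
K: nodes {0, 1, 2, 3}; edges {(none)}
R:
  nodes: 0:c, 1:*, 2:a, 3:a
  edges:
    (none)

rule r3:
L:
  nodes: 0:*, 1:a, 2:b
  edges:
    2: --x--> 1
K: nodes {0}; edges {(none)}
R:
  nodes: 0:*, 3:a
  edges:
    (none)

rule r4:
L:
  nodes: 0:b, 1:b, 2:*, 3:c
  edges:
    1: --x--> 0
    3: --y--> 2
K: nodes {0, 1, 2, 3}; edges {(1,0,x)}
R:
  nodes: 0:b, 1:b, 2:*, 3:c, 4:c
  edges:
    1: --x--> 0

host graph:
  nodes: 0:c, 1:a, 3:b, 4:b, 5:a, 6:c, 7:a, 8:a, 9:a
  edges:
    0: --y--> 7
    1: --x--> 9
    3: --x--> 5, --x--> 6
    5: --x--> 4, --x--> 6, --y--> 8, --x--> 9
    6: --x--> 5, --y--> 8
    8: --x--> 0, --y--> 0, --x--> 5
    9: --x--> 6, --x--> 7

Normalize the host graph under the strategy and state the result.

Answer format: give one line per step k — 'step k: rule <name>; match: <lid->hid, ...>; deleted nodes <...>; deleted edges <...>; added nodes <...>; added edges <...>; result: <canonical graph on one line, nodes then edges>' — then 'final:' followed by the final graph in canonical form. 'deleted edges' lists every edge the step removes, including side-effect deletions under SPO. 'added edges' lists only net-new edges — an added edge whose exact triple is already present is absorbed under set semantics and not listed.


step 1: rule r1; match: 0->5, 1->8; deleted nodes 5; deleted edges (3,5,x); (5,4,x); (5,6,x); (5,8,y); (5,9,x); (6,5,x); (8,5,x); added nodes (none); added edges (none); result: nodes: 0:c, 1:a, 3:b, 4:b, 6:c, 7:a, 8:a, 9:a edges: (0,7,y); (1,9,x); (3,6,x); (6,8,y); (8,0,x); (8,0,y); (9,6,x); (9,7,x)
step 2: rule r2; match: 0->0, 1->1, 2->7, 3->8; deleted nodes (none); deleted edges (8,0,y); added nodes (none); added edges (none); result: nodes: 0:c, 1:a, 3:b, 4:b, 6:c, 7:a, 8:a, 9:a edges: (0,7,y); (1,9,x); (3,6,x); (6,8,y); (8,0,x); (9,6,x); (9,7,x)
final:
nodes: 0:c, 1:a, 3:b, 4:b, 6:c, 7:a, 8:a, 9:a
edges: (0,7,y); (1,9,x); (3,6,x); (6,8,y); (8,0,x); (9,6,x); (9,7,x)


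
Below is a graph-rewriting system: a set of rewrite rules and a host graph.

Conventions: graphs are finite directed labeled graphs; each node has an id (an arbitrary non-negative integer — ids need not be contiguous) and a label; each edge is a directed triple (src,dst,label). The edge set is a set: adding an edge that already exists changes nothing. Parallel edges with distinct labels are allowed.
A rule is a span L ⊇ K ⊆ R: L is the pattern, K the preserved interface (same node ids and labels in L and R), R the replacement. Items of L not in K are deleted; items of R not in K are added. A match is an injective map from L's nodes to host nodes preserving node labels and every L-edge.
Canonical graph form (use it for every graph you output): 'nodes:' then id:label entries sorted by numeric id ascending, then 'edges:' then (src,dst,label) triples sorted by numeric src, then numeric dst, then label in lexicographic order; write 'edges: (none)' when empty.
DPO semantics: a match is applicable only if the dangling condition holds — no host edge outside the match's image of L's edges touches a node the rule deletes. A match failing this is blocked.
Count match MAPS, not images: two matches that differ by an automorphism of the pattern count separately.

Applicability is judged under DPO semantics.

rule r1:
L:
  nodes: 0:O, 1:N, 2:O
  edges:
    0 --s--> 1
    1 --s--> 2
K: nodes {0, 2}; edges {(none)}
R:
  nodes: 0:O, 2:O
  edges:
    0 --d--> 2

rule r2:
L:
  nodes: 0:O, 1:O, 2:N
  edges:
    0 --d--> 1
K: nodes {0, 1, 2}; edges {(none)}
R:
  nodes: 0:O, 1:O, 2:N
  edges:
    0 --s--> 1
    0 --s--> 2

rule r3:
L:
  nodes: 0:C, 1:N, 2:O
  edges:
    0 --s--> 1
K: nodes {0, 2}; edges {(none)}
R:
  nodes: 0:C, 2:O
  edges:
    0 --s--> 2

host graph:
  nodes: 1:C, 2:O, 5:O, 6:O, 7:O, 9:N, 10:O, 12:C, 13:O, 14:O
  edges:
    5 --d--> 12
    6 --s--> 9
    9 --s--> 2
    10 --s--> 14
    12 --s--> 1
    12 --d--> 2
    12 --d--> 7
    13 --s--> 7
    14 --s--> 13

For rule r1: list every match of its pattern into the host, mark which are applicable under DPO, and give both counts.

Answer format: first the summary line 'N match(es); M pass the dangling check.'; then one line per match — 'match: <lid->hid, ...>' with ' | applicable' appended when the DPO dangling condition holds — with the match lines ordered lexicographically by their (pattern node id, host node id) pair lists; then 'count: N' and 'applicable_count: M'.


1 match(es); 1 pass the dangling check.
match: 0->6, 1->9, 2->2 | applicable
count: 1
applicable_count: 1


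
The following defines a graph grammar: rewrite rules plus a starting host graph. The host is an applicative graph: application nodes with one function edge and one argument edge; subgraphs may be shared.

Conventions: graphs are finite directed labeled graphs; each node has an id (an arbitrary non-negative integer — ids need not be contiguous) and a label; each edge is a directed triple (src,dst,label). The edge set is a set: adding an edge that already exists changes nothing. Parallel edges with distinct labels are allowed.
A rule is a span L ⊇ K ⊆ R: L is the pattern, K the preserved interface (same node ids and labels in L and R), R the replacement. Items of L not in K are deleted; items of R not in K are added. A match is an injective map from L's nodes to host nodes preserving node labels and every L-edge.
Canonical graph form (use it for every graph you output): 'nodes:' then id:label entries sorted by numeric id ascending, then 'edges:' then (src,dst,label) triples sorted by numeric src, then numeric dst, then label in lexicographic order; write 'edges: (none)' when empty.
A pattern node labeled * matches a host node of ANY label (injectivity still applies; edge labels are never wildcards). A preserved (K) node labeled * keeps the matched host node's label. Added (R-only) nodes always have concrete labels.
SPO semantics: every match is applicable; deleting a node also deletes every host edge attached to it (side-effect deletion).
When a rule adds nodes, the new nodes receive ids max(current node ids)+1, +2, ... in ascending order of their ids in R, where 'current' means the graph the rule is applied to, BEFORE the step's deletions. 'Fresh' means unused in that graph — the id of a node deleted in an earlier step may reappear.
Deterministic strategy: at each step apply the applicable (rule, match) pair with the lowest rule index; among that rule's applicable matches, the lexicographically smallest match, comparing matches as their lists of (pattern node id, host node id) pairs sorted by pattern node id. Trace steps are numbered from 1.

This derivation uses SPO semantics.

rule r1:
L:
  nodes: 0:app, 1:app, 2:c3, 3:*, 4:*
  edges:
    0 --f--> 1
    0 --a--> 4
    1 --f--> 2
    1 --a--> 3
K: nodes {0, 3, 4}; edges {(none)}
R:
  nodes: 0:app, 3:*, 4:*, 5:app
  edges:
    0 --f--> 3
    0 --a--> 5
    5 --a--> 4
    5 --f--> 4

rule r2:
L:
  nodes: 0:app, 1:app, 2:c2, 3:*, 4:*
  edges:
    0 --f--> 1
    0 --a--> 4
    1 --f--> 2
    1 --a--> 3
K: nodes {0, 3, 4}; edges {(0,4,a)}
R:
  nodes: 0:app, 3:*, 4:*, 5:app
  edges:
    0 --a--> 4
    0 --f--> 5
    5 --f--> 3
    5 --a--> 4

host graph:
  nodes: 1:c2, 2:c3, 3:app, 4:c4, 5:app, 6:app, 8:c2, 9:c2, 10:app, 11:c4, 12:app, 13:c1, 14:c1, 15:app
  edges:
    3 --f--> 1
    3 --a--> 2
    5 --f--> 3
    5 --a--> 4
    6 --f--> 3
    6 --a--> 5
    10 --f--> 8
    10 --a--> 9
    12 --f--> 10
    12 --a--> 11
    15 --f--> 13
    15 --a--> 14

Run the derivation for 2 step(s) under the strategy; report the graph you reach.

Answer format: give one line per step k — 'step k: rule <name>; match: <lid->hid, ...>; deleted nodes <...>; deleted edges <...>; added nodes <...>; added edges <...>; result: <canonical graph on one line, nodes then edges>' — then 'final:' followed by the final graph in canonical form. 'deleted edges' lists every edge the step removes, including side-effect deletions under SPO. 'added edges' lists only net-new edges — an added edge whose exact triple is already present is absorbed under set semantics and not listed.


step 1: rule r2; match: 0->5, 1->3, 2->1, 3->2, 4->4; deleted nodes 1, 3; deleted edges (3,1,f); (3,2,a); (5,3,f); (6,3,f); added nodes 16; added edges (5,16,f); (16,2,f); (16,4,a); result: nodes: 2:c3, 4:c4, 5:app, 6:app, 8:c2, 9:c2, 10:app, 11:c4, 12:app, 13:c1, 14:c1, 15:app, 16:app edges: (5,4,a); (5,16,f); (6,5,a); (10,8,f); (10,9,a); (12,10,f); (12,11,a); (15,13,f); (15,14,a); (16,2,f); (16,4,a)
step 2: rule r2; match: 0->12, 1->10, 2->8, 3->9, 4->11; deleted nodes 8, 10; deleted edges (10,8,f); (10,9,a); (12,10,f); added nodes 17; added edges (12,17,f); (17,9,f); (17,11,a); result: nodes: 2:c3, 4:c4, 5:app, 6:app, 9:c2, 11:c4, 12:app, 13:c1, 14:c1, 15:app, 16:app, 17:app edges: (5,4,a); (5,16,f); (6,5,a); (12,11,a); (12,17,f); (15,13,f); (15,14,a); (16,2,f); (16,4,a); (17,9,f); (17,11,a)
final:
nodes: 2:c3, 4:c4, 5:app, 6:app, 9:c2, 11:c4, 12:app, 13:c1, 14:c1, 15:app, 16:app, 17:app
edges: (5,4,a); (5,16,f); (6,5,a); (12,11,a); (12,17,f); (15,13,f); (15,14,a); (16,2,f); (16,4,a); (17,9,f); (17,11,a)


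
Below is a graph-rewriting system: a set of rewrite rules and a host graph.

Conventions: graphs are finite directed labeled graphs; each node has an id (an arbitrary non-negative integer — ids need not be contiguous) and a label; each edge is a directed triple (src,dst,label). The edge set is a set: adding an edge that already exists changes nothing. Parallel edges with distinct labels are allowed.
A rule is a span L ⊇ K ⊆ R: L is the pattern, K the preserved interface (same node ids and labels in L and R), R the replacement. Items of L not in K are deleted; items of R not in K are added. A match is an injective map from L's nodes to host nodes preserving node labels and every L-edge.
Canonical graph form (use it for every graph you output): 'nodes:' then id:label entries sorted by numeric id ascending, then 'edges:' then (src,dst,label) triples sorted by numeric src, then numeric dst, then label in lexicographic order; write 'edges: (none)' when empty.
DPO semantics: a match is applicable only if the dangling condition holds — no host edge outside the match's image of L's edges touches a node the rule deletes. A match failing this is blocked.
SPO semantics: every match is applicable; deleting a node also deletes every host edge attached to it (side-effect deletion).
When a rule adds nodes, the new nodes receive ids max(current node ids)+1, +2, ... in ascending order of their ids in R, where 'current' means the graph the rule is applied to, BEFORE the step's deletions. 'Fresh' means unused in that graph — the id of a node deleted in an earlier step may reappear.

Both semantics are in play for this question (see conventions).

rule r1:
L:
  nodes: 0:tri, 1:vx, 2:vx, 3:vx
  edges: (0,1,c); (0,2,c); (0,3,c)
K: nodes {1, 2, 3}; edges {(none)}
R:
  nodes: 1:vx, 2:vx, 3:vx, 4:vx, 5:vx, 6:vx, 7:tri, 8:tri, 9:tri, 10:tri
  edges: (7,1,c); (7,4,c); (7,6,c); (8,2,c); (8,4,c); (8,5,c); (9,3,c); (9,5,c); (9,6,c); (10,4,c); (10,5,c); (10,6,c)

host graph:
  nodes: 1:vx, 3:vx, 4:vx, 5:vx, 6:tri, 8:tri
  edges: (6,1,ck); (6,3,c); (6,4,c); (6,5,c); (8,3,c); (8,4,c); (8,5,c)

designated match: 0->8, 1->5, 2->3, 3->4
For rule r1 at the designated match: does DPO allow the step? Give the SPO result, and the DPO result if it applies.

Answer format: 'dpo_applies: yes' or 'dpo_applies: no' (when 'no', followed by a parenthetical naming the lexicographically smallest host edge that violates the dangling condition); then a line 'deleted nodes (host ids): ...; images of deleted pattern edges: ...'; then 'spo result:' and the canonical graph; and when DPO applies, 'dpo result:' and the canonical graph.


dpo_applies: yes
deleted nodes (host ids): 8; images of deleted pattern edges: (8,3,c); (8,4,c); (8,5,c)
spo result:
nodes: 1:vx, 3:vx, 4:vx, 5:vx, 6:tri, 9:vx, 10:vx, 11:vx, 12:tri, 13:tri, 14:tri, 15:tri
edges: (6,1,ck); (6,3,c); (6,4,c); (6,5,c); (12,5,c); (12,9,c); (12,11,c); (13,3,c); (13,9,c); (13,10,c); (14,4,c); (14,10,c); (14,11,c); (15,9,c); (15,10,c); (15,11,c)
dpo result:
nodes: 1:vx, 3:vx, 4:vx, 5:vx, 6:tri, 9:vx, 10:vx, 11:vx, 12:tri, 13:tri, 14:tri, 15:tri
edges: (6,1,ck); (6,3,c); (6,4,c); (6,5,c); (12,5,c); (12,9,c); (12,11,c); (13,3,c); (13,9,c); (13,10,c); (14,4,c); (14,10,c); (14,11,c); (15,9,c); (15,10,c); (15,11,c)


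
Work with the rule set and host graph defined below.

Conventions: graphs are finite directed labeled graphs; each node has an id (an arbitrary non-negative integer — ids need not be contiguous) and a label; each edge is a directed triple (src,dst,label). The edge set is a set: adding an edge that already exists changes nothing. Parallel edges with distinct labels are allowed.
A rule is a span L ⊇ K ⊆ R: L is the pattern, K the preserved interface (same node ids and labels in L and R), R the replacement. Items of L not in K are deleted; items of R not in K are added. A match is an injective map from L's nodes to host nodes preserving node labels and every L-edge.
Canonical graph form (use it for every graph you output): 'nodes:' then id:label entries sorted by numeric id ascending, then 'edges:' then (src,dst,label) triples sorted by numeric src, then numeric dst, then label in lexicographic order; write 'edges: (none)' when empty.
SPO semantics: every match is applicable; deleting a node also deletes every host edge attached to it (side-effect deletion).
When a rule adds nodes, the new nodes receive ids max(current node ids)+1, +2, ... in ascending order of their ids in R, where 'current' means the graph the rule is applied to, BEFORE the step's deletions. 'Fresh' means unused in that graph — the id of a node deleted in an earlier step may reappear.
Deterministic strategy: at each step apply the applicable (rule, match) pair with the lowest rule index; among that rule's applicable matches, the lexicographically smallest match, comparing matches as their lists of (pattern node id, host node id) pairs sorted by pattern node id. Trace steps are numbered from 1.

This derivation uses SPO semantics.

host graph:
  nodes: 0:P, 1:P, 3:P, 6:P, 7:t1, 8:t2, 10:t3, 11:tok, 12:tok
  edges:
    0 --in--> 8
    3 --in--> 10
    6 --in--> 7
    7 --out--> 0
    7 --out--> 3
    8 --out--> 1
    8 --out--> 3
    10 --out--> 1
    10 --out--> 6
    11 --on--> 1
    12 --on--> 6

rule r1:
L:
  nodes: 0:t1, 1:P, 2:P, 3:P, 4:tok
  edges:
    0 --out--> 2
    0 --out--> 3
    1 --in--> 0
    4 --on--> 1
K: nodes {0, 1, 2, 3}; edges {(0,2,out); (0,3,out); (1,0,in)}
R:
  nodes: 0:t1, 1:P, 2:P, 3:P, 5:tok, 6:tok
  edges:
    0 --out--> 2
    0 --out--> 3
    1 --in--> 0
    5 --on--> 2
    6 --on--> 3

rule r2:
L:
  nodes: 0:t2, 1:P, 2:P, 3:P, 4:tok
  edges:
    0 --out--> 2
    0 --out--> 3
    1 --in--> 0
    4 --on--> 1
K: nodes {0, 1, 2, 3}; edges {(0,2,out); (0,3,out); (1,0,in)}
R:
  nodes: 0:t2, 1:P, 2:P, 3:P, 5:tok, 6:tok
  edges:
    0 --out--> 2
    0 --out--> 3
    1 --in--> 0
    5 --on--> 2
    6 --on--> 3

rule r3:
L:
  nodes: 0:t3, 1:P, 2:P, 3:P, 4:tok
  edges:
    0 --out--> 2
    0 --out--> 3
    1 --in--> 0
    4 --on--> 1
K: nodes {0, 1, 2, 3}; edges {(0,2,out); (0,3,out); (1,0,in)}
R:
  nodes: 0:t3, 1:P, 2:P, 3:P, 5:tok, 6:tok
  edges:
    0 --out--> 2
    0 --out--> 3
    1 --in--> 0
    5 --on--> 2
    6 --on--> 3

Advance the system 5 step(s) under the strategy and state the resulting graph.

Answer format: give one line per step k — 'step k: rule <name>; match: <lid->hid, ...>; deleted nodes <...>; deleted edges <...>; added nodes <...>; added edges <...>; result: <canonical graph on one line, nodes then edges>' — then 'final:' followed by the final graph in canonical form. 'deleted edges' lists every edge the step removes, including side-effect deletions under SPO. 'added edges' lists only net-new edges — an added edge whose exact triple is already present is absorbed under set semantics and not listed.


step 1: rule r1; match: 0->7, 1->6, 2->0, 3->3, 4->12; deleted nodes 12; deleted edges (12,6,on); added nodes 13, 14; added edges (13,0,on); (14,3,on); result: nodes: 0:P, 1:P, 3:P, 6:P, 7:t1, 8:t2, 10:t3, 11:tok, 13:tok, 14:tok edges: (0,8,in); (3,10,in); (6,7,in); (7,0,out); (7,3,out); (8,1,out); (8,3,out); (10,1,out); (10,6,out); (11,1,on); (13,0,on); (14,3,on)
step 2: rule r2; match: 0->8, 1->0, 2->1, 3->3, 4->13; deleted nodes 13; deleted edges (13,0,on); added nodes 15, 16; added edges (15,1,on); (16,3,on); result: nodes: 0:P, 1:P, 3:P, 6:P, 7:t1, 8:t2, 10:t3, 11:tok, 14:tok, 15:tok, 16:tok edges: (0,8,in); (3,10,in); (6,7,in); (7,0,out); (7,3,out); (8,1,out); (8,3,out); (10,1,out); (10,6,out); (11,1,on); (14,3,on); (15,1,on); (16,3,on)
step 3: rule r3; match: 0->10, 1->3, 2->1, 3->6, 4->14; deleted nodes 14; deleted edges (14,3,on); added nodes 17, 18; added edges (17,1,on); (18,6,on); result: nodes: 0:P, 1:P, 3:P, 6:P, 7:t1, 8:t2, 10:t3, 11:tok, 15:tok, 16:tok, 17:tok, 18:tok edges: (0,8,in); (3,10,in); (6,7,in); (7,0,out); (7,3,out); (8,1,out); (8,3,out); (10,1,out); (10,6,out); (11,1,on); (15,1,on); (16,3,on); (17,1,on); (18,6,on)
step 4: rule r1; match: 0->7, 1->6, 2->0, 3->3, 4->18; deleted nodes 18; deleted edges (18,6,on); added nodes 19, 20; added edges (19,0,on); (20,3,on); result: nodes: 0:P, 1:P, 3:P, 6:P, 7:t1, 8:t2, 10:t3, 11:tok, 15:tok, 16:tok, 17:tok, 19:tok, 20:tok edges: (0,8,in); (3,10,in); (6,7,in); (7,0,out); (7,3,out); (8,1,out); (8,3,out); (10,1,out); (10,6,out); (11,1,on); (15,1,on); (16,3,on); (17,1,on); (19,0,on); (20,3,on)
step 5: rule r2; match: 0->8, 1->0, 2->1, 3->3, 4->19; deleted nodes 19; deleted edges (19,0,on); added nodes 21, 22; added edges (21,1,on); (22,3,on); result: nodes: 0:P, 1:P, 3:P, 6:P, 7:t1, 8:t2, 10:t3, 11:tok, 15:tok, 16:tok, 17:tok, 20:tok, 21:tok, 22:tok edges: (0,8,in); (3,10,in); (6,7,in); (7,0,out); (7,3,out); (8,1,out); (8,3,out); (10,1,out); (10,6,out); (11,1,on); (15,1,on); (16,3,on); (17,1,on); (20,3,on); (21,1,on); (22,3,on)
final:
nodes: 0:P, 1:P, 3:P, 6:P, 7:t1, 8:t2, 10:t3, 11:tok, 15:tok, 16:tok, 17:tok, 20:tok, 21:tok, 22:tok
edges: (0,8,in); (3,10,in); (6,7,in); (7,0,out); (7,3,out); (8,1,out); (8,3,out); (10,1,out); (10,6,out); (11,1,on); (15,1,on); (16,3,on); (17,1,on); (20,3,on); (21,1,on); (22,3,on)


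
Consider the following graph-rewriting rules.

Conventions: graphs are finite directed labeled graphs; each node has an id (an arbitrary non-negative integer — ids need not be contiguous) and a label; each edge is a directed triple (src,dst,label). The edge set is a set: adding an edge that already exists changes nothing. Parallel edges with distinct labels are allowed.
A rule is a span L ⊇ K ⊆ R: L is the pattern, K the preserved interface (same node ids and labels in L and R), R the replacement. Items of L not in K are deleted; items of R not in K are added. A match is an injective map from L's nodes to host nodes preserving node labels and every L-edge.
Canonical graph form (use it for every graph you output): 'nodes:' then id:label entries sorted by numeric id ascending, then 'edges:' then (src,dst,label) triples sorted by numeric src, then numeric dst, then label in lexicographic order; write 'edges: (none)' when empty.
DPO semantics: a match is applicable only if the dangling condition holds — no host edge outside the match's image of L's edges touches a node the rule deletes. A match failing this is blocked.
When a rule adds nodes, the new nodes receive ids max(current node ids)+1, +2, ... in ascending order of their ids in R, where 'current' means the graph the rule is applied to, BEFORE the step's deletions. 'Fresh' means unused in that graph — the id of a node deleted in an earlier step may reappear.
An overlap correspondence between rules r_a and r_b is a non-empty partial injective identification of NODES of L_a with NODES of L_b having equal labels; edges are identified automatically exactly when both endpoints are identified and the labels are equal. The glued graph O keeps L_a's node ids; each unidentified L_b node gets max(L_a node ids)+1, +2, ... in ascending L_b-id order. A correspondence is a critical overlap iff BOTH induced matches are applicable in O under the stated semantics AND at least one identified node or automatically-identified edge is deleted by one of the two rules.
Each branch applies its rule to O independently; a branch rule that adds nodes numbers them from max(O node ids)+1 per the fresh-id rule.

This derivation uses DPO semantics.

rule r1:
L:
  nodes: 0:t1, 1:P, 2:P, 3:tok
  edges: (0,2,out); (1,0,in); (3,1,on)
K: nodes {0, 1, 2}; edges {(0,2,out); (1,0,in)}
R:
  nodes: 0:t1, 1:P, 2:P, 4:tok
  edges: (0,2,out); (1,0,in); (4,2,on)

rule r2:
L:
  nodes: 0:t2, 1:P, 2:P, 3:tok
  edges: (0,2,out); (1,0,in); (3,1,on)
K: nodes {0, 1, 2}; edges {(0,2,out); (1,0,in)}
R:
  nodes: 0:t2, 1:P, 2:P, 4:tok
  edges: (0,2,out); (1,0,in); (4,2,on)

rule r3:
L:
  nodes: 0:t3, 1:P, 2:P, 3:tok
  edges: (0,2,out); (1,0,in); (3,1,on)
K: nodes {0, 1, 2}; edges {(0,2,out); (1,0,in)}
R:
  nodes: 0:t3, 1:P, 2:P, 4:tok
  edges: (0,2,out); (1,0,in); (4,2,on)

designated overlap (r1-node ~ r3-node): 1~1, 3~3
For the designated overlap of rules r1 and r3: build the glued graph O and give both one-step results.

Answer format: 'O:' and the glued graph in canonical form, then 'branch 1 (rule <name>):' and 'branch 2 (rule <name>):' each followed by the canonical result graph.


O:
nodes: 0:t1, 1:P, 2:P, 3:tok, 4:t3, 5:P
edges: (0,2,out); (1,0,in); (1,4,in); (3,1,on); (4,5,out)
branch 1 (rule r1):
nodes: 0:t1, 1:P, 2:P, 4:t3, 5:P, 6:tok
edges: (0,2,out); (1,0,in); (1,4,in); (4,5,out); (6,2,on)
branch 2 (rule r3):
nodes: 0:t1, 1:P, 2:P, 4:t3, 5:P, 6:tok
edges: (0,2,out); (1,0,in); (1,4,in); (4,5,out); (6,5,on)


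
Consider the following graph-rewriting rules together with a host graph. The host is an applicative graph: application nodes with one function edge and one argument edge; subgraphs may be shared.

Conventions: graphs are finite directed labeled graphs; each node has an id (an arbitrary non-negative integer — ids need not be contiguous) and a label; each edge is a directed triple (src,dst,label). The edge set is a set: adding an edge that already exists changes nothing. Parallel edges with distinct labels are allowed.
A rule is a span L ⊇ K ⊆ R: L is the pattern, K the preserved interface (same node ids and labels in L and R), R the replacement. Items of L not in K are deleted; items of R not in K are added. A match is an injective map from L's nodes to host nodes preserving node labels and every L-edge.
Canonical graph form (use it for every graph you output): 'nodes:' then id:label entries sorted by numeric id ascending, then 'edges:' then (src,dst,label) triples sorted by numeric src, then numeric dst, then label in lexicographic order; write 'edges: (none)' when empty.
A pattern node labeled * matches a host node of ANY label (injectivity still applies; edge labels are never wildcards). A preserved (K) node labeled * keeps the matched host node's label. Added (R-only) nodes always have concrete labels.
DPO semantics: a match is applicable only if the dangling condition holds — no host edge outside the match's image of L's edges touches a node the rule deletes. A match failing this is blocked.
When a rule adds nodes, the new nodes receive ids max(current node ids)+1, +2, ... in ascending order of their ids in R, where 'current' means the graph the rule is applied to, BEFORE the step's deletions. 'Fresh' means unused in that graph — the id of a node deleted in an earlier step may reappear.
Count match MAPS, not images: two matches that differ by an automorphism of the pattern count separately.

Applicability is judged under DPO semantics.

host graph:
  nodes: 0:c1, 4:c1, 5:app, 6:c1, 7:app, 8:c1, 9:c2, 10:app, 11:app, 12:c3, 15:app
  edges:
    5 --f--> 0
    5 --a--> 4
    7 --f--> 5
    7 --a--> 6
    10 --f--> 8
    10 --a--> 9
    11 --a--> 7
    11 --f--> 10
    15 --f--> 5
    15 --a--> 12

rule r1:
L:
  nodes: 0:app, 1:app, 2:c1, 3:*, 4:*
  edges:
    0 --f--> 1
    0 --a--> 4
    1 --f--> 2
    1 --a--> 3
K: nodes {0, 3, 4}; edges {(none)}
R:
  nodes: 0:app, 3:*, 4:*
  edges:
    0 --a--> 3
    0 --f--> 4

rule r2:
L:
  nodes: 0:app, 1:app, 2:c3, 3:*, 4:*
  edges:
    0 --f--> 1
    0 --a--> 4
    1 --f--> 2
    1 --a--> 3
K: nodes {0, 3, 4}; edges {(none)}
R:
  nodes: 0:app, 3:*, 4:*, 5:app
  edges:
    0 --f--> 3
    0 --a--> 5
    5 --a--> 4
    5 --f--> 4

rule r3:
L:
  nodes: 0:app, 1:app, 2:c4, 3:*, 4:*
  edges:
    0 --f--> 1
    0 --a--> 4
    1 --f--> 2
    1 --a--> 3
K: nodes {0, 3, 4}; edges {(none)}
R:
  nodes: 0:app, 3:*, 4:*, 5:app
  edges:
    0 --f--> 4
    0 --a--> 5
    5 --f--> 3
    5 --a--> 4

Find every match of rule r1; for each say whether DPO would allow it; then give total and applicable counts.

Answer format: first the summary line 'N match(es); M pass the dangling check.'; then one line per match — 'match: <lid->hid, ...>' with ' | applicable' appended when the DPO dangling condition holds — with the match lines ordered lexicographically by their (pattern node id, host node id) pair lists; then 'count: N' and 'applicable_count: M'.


3 match(es); 1 pass the dangling check.
match: 0->7, 1->5, 2->0, 3->4, 4->6
match: 0->11, 1->10, 2->8, 3->9, 4->7 | applicable
match: 0->15, 1->5, 2->0, 3->4, 4->12
count: 3
applicable_count: 1


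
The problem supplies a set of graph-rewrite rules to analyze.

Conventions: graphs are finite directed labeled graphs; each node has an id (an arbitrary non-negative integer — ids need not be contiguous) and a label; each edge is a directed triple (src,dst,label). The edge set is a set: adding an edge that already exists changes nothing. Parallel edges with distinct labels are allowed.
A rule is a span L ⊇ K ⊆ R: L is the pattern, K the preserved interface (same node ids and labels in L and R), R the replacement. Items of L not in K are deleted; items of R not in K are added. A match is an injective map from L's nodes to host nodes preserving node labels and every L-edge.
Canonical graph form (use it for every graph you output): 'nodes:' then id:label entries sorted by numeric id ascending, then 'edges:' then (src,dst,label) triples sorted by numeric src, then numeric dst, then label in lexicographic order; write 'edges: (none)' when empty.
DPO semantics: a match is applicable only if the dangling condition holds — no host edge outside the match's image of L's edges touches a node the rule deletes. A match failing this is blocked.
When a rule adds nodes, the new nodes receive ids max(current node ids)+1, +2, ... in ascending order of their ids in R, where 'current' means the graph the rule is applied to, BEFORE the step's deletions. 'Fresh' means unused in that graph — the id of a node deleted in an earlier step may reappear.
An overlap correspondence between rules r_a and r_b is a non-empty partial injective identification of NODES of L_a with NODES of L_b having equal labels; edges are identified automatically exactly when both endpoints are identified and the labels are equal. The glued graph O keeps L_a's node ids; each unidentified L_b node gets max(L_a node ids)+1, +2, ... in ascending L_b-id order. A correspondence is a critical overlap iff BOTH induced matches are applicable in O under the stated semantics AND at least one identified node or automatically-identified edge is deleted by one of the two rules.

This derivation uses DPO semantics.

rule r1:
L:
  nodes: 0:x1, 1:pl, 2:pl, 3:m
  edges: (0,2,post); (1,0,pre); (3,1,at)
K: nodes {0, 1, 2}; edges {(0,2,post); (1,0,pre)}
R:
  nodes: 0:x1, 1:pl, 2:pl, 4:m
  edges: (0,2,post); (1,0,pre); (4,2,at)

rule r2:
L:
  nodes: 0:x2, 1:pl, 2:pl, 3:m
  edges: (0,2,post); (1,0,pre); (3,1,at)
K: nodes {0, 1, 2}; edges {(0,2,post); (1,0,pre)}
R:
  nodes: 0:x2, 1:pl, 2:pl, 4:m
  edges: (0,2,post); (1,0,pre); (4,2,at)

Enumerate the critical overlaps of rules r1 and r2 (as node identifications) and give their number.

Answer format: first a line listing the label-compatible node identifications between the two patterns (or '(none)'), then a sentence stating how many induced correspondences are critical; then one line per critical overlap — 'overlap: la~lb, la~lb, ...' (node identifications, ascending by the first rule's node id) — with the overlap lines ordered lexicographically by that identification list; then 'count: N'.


label-compatible node identifications between L(r1) and L(r2): 1~1, 1~2, 2~1, 2~2, 3~3
2 of the induced correspondences are critical overlaps of r1 and r2.
overlap: 1~1, 2~2, 3~3
overlap: 1~1, 3~3
count: 2


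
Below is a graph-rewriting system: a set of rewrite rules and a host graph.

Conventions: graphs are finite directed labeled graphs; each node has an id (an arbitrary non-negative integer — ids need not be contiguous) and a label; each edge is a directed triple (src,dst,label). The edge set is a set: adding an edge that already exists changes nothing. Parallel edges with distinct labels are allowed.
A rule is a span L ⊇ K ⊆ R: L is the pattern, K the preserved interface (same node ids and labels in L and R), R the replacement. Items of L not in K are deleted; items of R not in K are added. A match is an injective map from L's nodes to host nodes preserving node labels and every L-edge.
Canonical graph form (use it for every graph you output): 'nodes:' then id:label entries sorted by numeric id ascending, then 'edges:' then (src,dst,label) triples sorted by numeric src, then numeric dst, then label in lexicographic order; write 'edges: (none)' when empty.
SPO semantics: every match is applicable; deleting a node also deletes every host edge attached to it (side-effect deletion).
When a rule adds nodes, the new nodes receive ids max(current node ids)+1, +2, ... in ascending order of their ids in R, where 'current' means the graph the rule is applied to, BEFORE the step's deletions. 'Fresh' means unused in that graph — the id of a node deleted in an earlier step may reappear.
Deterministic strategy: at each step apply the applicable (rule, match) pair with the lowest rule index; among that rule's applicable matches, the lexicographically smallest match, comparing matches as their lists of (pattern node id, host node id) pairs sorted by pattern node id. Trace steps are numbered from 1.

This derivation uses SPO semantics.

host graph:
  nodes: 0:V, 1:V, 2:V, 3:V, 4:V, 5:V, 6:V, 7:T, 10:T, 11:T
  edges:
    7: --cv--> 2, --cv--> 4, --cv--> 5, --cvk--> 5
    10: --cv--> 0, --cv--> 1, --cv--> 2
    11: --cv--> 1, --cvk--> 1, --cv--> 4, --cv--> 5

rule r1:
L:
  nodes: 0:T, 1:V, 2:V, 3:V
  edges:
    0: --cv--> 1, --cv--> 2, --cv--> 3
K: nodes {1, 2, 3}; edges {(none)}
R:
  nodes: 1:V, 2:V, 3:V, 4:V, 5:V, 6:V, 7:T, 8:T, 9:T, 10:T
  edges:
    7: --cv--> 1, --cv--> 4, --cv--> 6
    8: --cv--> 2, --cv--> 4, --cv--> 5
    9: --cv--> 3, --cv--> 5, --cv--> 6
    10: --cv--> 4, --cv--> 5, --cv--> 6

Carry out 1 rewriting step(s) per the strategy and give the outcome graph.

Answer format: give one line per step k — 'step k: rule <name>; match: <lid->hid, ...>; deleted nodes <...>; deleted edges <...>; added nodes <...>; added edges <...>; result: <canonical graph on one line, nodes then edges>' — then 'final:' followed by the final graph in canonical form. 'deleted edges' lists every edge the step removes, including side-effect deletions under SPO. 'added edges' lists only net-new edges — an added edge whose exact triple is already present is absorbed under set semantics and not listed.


step 1: rule r1; match: 0->7, 1->2, 2->4, 3->5; deleted nodes 7; deleted edges (7,2,cv); (7,4,cv); (7,5,cv); (7,5,cvk); added nodes 12, 13, 14, 15, 16, 17, 18; added edges (15,2,cv); (15,12,cv); (15,14,cv); (16,4,cv); (16,12,cv); (16,13,cv); (17,5,cv); (17,13,cv); (17,14,cv); (18,12,cv); (18,13,cv); (18,14,cv); result: nodes: 0:V, 1:V, 2:V, 3:V, 4:V, 5:V, 6:V, 10:T, 11:T, 12:V, 13:V, 14:V, 15:T, 16:T, 17:T, 18:T edges: (10,0,cv); (10,1,cv); (10,2,cv); (11,1,cv); (11,1,cvk); (11,4,cv); (11,5,cv); (15,2,cv); (15,12,cv); (15,14,cv); (16,4,cv); (16,12,cv); (16,13,cv); (17,5,cv); (17,13,cv); (17,14,cv); (18,12,cv); (18,13,cv); (18,14,cv)
final:
nodes: 0:V, 1:V, 2:V, 3:V, 4:V, 5:V, 6:V, 10:T, 11:T, 12:V, 13:V, 14:V, 15:T, 16:T, 17:T, 18:T
edges: (10,0,cv); (10,1,cv); (10,2,cv); (11,1,cv); (11,1,cvk); (11,4,cv); (11,5,cv); (15,2,cv); (15,12,cv); (15,14,cv); (16,4,cv); (16,12,cv); (16,13,cv); (17,5,cv); (17,13,cv); (17,14,cv); (18,12,cv); (18,13,cv); (18,14,cv)
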